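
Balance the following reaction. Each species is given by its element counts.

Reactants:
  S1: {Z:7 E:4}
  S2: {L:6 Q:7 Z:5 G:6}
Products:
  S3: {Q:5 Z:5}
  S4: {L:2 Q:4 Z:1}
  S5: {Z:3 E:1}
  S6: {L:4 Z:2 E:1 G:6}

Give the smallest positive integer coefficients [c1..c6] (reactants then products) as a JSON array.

L: 2·0+5·6 = 30 | 3·0+5·2+3·0+5·4 = 30
Q: 2·0+5·7 = 35 | 3·5+5·4+3·0+5·0 = 35
Z: 2·7+5·5 = 39 | 3·5+5·1+3·3+5·2 = 39
E: 2·4+5·0 = 8 | 3·0+5·0+3·1+5·1 = 8
G: 2·0+5·6 = 30 | 3·0+5·0+3·0+5·6 = 30
gcd(2,5,3,5,3,5) = 1

Coefficients: [2, 5, 3, 5, 3, 5]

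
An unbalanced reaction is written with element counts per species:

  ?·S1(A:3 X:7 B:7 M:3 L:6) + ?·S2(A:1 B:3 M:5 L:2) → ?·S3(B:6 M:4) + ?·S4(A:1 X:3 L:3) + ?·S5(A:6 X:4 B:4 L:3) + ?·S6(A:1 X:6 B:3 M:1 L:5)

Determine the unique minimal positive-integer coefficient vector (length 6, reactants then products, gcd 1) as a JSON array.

A: 4·3+1·1 = 13 | 4·0+6·1+1·6+1·1 = 13
X: 4·7+1·0 = 28 | 4·0+6·3+1·4+1·6 = 28
B: 4·7+1·3 = 31 | 4·6+6·0+1·4+1·3 = 31
M: 4·3+1·5 = 17 | 4·4+6·0+1·0+1·1 = 17
L: 4·6+1·2 = 26 | 4·0+6·3+1·3+1·5 = 26
gcd(4,1,4,6,1,1) = 1

Coefficients: [4, 1, 4, 6, 1, 1]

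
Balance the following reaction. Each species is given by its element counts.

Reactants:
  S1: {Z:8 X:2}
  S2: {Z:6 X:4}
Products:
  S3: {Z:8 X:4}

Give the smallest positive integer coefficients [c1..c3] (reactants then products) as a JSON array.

Coefficients: [2, 4, 5]

Z: 2·8+4·6 = 40 | 5·8 = 40
X: 2·2+4·4 = 20 | 5·4 = 20
gcd(2,4,5) = 1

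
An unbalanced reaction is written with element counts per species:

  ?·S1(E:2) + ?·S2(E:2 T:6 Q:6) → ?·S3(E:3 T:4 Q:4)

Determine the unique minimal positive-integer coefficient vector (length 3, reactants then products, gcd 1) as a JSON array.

Coefficients: [5, 4, 6]

E: 5·2+4·2 = 18 | 6·3 = 18
T: 5·0+4·6 = 24 | 6·4 = 24
Q: 5·0+4·6 = 24 | 6·4 = 24
gcd(5,4,6) = 1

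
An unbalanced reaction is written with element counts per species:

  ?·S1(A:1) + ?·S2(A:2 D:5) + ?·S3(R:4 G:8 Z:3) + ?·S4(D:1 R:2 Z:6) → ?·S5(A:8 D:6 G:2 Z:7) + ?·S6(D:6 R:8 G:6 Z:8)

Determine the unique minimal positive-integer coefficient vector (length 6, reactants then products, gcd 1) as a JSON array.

A: 4·1+2·2+1·0+2·0 = 8 | 1·8+1·0 = 8
D: 4·0+2·5+1·0+2·1 = 12 | 1·6+1·6 = 12
R: 4·0+2·0+1·4+2·2 = 8 | 1·0+1·8 = 8
G: 4·0+2·0+1·8+2·0 = 8 | 1·2+1·6 = 8
Z: 4·0+2·0+1·3+2·6 = 15 | 1·7+1·8 = 15
gcd(4,2,1,2,1,1) = 1

Coefficients: [4, 2, 1, 2, 1, 1]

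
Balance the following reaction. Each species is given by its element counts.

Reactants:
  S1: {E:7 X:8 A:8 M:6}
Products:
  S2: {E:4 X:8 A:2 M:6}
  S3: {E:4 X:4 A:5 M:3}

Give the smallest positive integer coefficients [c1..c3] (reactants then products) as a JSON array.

E: 4·7 = 28 | 1·4+6·4 = 28
X: 4·8 = 32 | 1·8+6·4 = 32
A: 4·8 = 32 | 1·2+6·5 = 32
M: 4·6 = 24 | 1·6+6·3 = 24
gcd(4,1,6) = 1

Coefficients: [4, 1, 6]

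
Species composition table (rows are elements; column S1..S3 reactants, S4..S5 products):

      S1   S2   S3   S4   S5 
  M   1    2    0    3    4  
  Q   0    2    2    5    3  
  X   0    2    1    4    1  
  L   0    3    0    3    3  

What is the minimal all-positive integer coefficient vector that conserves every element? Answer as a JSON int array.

Coefficients: [5, 4, 5, 3, 1]

M: 5·1+4·2+5·0 = 13 | 3·3+1·4 = 13
Q: 5·0+4·2+5·2 = 18 | 3·5+1·3 = 18
X: 5·0+4·2+5·1 = 13 | 3·4+1·1 = 13
L: 5·0+4·3+5·0 = 12 | 3·3+1·3 = 12
gcd(5,4,5,3,1) = 1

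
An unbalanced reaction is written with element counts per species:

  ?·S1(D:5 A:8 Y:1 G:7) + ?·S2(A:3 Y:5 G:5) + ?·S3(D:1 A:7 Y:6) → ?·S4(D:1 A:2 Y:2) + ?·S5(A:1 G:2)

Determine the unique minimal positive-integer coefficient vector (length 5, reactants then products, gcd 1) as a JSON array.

Coefficients: [1, 1, 1, 6, 6]

D: 1·5+1·0+1·1 = 6 | 6·1+6·0 = 6
A: 1·8+1·3+1·7 = 18 | 6·2+6·1 = 18
Y: 1·1+1·5+1·6 = 12 | 6·2+6·0 = 12
G: 1·7+1·5+1·0 = 12 | 6·0+6·2 = 12
gcd(1,1,1,6,6) = 1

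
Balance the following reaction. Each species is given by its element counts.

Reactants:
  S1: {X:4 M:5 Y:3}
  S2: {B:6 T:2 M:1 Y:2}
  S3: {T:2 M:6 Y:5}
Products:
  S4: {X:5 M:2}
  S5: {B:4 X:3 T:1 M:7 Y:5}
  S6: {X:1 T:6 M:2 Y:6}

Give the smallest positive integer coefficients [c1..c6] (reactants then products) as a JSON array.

Coefficients: [6, 4, 2, 1, 6, 1]

B: 6·0+4·6+2·0 = 24 | 1·0+6·4+1·0 = 24
X: 6·4+4·0+2·0 = 24 | 1·5+6·3+1·1 = 24
T: 6·0+4·2+2·2 = 12 | 1·0+6·1+1·6 = 12
M: 6·5+4·1+2·6 = 46 | 1·2+6·7+1·2 = 46
Y: 6·3+4·2+2·5 = 36 | 1·0+6·5+1·6 = 36
gcd(6,4,2,1,6,1) = 1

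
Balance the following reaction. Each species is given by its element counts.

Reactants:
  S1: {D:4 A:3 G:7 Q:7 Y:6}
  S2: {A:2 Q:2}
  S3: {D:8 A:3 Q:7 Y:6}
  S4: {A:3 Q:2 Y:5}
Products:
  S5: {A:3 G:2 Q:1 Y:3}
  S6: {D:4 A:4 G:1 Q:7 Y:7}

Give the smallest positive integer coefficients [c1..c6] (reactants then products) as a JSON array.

D: 2·4+3·0+2·8+6·0 = 24 | 4·0+6·4 = 24
A: 2·3+3·2+2·3+6·3 = 36 | 4·3+6·4 = 36
G: 2·7+3·0+2·0+6·0 = 14 | 4·2+6·1 = 14
Q: 2·7+3·2+2·7+6·2 = 46 | 4·1+6·7 = 46
Y: 2·6+3·0+2·6+6·5 = 54 | 4·3+6·7 = 54
gcd(2,3,2,6,4,6) = 1

Coefficients: [2, 3, 2, 6, 4, 6]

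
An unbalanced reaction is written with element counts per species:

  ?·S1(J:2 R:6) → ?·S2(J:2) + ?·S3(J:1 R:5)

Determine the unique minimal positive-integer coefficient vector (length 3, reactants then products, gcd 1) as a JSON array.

Coefficients: [5, 2, 6]

J: 5·2 = 10 | 2·2+6·1 = 10
R: 5·6 = 30 | 2·0+6·5 = 30
gcd(5,2,6) = 1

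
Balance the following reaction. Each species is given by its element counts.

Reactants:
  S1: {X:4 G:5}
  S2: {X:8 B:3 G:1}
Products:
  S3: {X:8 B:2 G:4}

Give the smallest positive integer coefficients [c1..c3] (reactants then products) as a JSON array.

X: 2·4+2·8 = 24 | 3·8 = 24
B: 2·0+2·3 = 6 | 3·2 = 6
G: 2·5+2·1 = 12 | 3·4 = 12
gcd(2,2,3) = 1

Coefficients: [2, 2, 3]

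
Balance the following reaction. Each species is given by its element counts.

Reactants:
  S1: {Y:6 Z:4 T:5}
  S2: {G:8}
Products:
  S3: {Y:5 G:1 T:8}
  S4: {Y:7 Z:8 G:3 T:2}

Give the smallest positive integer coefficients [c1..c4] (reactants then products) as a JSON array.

Coefficients: [4, 1, 2, 2]

Y: 4·6+1·0 = 24 | 2·5+2·7 = 24
Z: 4·4+1·0 = 16 | 2·0+2·8 = 16
G: 4·0+1·8 = 8 | 2·1+2·3 = 8
T: 4·5+1·0 = 20 | 2·8+2·2 = 20
gcd(4,1,2,2) = 1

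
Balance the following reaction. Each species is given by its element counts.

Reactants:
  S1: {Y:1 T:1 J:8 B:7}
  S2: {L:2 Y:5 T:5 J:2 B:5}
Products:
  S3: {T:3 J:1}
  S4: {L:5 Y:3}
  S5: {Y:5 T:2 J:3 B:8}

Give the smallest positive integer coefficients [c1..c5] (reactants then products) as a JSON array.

L: 1·0+5·2 = 10 | 6·0+2·5+4·0 = 10
Y: 1·1+5·5 = 26 | 6·0+2·3+4·5 = 26
T: 1·1+5·5 = 26 | 6·3+2·0+4·2 = 26
J: 1·8+5·2 = 18 | 6·1+2·0+4·3 = 18
B: 1·7+5·5 = 32 | 6·0+2·0+4·8 = 32
gcd(1,5,6,2,4) = 1

Coefficients: [1, 5, 6, 2, 4]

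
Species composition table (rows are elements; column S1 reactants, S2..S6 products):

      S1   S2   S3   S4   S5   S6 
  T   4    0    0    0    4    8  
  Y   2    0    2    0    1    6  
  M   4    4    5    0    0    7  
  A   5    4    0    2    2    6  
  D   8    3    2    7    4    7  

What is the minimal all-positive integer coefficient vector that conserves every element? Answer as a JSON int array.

Coefficients: [6, 3, 1, 2, 4, 1]

T: 6·4 = 24 | 3·0+1·0+2·0+4·4+1·8 = 24
Y: 6·2 = 12 | 3·0+1·2+2·0+4·1+1·6 = 12
M: 6·4 = 24 | 3·4+1·5+2·0+4·0+1·7 = 24
A: 6·5 = 30 | 3·4+1·0+2·2+4·2+1·6 = 30
D: 6·8 = 48 | 3·3+1·2+2·7+4·4+1·7 = 48
gcd(6,3,1,2,4,1) = 1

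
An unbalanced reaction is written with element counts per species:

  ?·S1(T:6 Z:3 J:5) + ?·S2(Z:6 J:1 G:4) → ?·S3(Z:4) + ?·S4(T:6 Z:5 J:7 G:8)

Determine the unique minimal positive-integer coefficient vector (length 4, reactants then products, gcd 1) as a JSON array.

Coefficients: [2, 4, 5, 2]

T: 2·6+4·0 = 12 | 5·0+2·6 = 12
Z: 2·3+4·6 = 30 | 5·4+2·5 = 30
J: 2·5+4·1 = 14 | 5·0+2·7 = 14
G: 2·0+4·4 = 16 | 5·0+2·8 = 16
gcd(2,4,5,2) = 1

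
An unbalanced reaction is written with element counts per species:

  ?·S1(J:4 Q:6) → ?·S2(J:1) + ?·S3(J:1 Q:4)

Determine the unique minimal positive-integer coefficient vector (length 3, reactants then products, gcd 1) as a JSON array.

Coefficients: [2, 5, 3]

J: 2·4 = 8 | 5·1+3·1 = 8
Q: 2·6 = 12 | 5·0+3·4 = 12
gcd(2,5,3) = 1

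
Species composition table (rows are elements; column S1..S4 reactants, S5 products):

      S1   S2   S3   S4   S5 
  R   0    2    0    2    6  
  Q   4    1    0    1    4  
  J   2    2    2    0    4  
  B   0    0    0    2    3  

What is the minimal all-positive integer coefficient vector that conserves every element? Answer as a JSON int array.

R: 1·0+6·2+1·0+6·2 = 24 | 4·6 = 24
Q: 1·4+6·1+1·0+6·1 = 16 | 4·4 = 16
J: 1·2+6·2+1·2+6·0 = 16 | 4·4 = 16
B: 1·0+6·0+1·0+6·2 = 12 | 4·3 = 12
gcd(1,6,1,6,4) = 1

Coefficients: [1, 6, 1, 6, 4]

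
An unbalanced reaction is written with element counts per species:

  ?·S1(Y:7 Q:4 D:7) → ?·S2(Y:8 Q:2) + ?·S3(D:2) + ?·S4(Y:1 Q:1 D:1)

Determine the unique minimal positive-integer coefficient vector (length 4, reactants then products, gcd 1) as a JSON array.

Y: 2·7 = 14 | 1·8+4·0+6·1 = 14
Q: 2·4 = 8 | 1·2+4·0+6·1 = 8
D: 2·7 = 14 | 1·0+4·2+6·1 = 14
gcd(2,1,4,6) = 1

Coefficients: [2, 1, 4, 6]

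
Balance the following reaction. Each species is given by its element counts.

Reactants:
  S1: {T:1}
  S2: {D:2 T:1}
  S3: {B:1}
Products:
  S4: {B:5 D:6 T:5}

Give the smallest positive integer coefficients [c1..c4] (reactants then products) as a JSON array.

B: 2·0+3·0+5·1 = 5 | 1·5 = 5
D: 2·0+3·2+5·0 = 6 | 1·6 = 6
T: 2·1+3·1+5·0 = 5 | 1·5 = 5
gcd(2,3,5,1) = 1

Coefficients: [2, 3, 5, 1]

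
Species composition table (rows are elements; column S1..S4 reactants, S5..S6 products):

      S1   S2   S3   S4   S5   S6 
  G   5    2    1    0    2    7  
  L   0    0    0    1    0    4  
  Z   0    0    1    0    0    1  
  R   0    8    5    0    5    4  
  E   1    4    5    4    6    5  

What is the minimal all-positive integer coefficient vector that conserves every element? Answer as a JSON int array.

Coefficients: [2, 3, 1, 4, 5, 1]

G: 2·5+3·2+1·1+4·0 = 17 | 5·2+1·7 = 17
L: 2·0+3·0+1·0+4·1 = 4 | 5·0+1·4 = 4
Z: 2·0+3·0+1·1+4·0 = 1 | 5·0+1·1 = 1
R: 2·0+3·8+1·5+4·0 = 29 | 5·5+1·4 = 29
E: 2·1+3·4+1·5+4·4 = 35 | 5·6+1·5 = 35
gcd(2,3,1,4,5,1) = 1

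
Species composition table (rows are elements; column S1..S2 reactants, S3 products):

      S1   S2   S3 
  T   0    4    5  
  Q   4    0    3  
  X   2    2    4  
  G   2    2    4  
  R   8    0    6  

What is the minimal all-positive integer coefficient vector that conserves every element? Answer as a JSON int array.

T: 3·0+5·4 = 20 | 4·5 = 20
Q: 3·4+5·0 = 12 | 4·3 = 12
X: 3·2+5·2 = 16 | 4·4 = 16
G: 3·2+5·2 = 16 | 4·4 = 16
R: 3·8+5·0 = 24 | 4·6 = 24
gcd(3,5,4) = 1

Coefficients: [3, 5, 4]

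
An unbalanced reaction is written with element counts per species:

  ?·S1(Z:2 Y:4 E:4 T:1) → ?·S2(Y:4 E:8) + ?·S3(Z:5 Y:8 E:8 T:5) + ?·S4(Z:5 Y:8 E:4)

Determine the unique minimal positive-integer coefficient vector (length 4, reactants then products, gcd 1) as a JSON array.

Coefficients: [5, 1, 1, 1]

Z: 5·2 = 10 | 1·0+1·5+1·5 = 10
Y: 5·4 = 20 | 1·4+1·8+1·8 = 20
E: 5·4 = 20 | 1·8+1·8+1·4 = 20
T: 5·1 = 5 | 1·0+1·5+1·0 = 5
gcd(5,1,1,1) = 1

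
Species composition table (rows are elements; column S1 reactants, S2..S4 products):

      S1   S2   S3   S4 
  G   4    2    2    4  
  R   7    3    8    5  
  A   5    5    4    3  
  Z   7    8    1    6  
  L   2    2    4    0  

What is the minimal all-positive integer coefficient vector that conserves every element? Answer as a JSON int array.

G: 3·4 = 12 | 1·2+1·2+2·4 = 12
R: 3·7 = 21 | 1·3+1·8+2·5 = 21
A: 3·5 = 15 | 1·5+1·4+2·3 = 15
Z: 3·7 = 21 | 1·8+1·1+2·6 = 21
L: 3·2 = 6 | 1·2+1·4+2·0 = 6
gcd(3,1,1,2) = 1

Coefficients: [3, 1, 1, 2]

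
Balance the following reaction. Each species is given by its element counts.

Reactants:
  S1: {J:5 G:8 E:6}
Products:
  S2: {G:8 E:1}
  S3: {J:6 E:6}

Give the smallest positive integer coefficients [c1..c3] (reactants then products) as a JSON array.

Coefficients: [6, 6, 5]

J: 6·5 = 30 | 6·0+5·6 = 30
G: 6·8 = 48 | 6·8+5·0 = 48
E: 6·6 = 36 | 6·1+5·6 = 36
gcd(6,6,5) = 1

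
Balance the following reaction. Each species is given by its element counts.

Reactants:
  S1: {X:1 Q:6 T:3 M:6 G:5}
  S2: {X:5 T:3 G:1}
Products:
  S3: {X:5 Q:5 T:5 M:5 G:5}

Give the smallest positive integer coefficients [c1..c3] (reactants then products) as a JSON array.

X: 5·1+5·5 = 30 | 6·5 = 30
Q: 5·6+5·0 = 30 | 6·5 = 30
T: 5·3+5·3 = 30 | 6·5 = 30
M: 5·6+5·0 = 30 | 6·5 = 30
G: 5·5+5·1 = 30 | 6·5 = 30
gcd(5,5,6) = 1

Coefficients: [5, 5, 6]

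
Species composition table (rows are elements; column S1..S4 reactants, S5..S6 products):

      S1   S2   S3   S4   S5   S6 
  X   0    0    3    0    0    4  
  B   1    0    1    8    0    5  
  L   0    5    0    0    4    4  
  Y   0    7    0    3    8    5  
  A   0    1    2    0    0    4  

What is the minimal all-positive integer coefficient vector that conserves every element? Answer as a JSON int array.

X: 3·0+4·0+4·3+1·0 = 12 | 2·0+3·4 = 12
B: 3·1+4·0+4·1+1·8 = 15 | 2·0+3·5 = 15
L: 3·0+4·5+4·0+1·0 = 20 | 2·4+3·4 = 20
Y: 3·0+4·7+4·0+1·3 = 31 | 2·8+3·5 = 31
A: 3·0+4·1+4·2+1·0 = 12 | 2·0+3·4 = 12
gcd(3,4,4,1,2,3) = 1

Coefficients: [3, 4, 4, 1, 2, 3]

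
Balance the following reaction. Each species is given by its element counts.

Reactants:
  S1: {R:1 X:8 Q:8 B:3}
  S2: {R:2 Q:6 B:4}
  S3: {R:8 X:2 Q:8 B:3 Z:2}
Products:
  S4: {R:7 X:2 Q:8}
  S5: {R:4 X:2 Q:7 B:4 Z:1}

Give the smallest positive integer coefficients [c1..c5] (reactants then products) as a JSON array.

Coefficients: [1, 3, 3, 1, 6]

R: 1·1+3·2+3·8 = 31 | 1·7+6·4 = 31
X: 1·8+3·0+3·2 = 14 | 1·2+6·2 = 14
Q: 1·8+3·6+3·8 = 50 | 1·8+6·7 = 50
B: 1·3+3·4+3·3 = 24 | 1·0+6·4 = 24
Z: 1·0+3·0+3·2 = 6 | 1·0+6·1 = 6
gcd(1,3,3,1,6) = 1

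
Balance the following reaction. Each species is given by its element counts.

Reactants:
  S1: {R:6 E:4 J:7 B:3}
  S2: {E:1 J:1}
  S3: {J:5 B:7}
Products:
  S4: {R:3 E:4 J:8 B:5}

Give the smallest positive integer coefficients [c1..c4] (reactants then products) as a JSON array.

R: 1·6+4·0+1·0 = 6 | 2·3 = 6
E: 1·4+4·1+1·0 = 8 | 2·4 = 8
J: 1·7+4·1+1·5 = 16 | 2·8 = 16
B: 1·3+4·0+1·7 = 10 | 2·5 = 10
gcd(1,4,1,2) = 1

Coefficients: [1, 4, 1, 2]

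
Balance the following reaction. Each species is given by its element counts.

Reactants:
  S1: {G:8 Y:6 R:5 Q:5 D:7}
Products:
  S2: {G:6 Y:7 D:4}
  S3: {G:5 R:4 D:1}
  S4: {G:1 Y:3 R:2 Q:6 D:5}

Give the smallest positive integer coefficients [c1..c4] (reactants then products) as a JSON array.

G: 6·8 = 48 | 3·6+5·5+5·1 = 48
Y: 6·6 = 36 | 3·7+5·0+5·3 = 36
R: 6·5 = 30 | 3·0+5·4+5·2 = 30
Q: 6·5 = 30 | 3·0+5·0+5·6 = 30
D: 6·7 = 42 | 3·4+5·1+5·5 = 42
gcd(6,3,5,5) = 1

Coefficients: [6, 3, 5, 5]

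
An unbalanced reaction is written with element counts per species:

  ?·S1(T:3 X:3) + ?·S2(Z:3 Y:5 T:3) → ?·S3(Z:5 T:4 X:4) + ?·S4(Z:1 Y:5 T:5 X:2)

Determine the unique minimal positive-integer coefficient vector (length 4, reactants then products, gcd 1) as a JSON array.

Coefficients: [6, 5, 2, 5]

Z: 6·0+5·3 = 15 | 2·5+5·1 = 15
Y: 6·0+5·5 = 25 | 2·0+5·5 = 25
T: 6·3+5·3 = 33 | 2·4+5·5 = 33
X: 6·3+5·0 = 18 | 2·4+5·2 = 18
gcd(6,5,2,5) = 1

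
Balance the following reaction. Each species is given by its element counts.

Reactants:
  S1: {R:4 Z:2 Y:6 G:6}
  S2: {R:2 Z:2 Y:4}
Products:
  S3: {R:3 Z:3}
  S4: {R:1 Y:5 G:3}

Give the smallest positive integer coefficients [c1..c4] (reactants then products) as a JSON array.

R: 3·4+3·2 = 18 | 4·3+6·1 = 18
Z: 3·2+3·2 = 12 | 4·3+6·0 = 12
Y: 3·6+3·4 = 30 | 4·0+6·5 = 30
G: 3·6+3·0 = 18 | 4·0+6·3 = 18
gcd(3,3,4,6) = 1

Coefficients: [3, 3, 4, 6]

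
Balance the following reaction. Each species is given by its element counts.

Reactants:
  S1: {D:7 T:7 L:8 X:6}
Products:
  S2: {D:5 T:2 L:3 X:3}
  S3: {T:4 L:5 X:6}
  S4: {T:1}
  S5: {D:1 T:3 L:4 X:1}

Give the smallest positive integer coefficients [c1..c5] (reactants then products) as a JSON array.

D: 4·7 = 28 | 5·5+1·0+5·0+3·1 = 28
T: 4·7 = 28 | 5·2+1·4+5·1+3·3 = 28
L: 4·8 = 32 | 5·3+1·5+5·0+3·4 = 32
X: 4·6 = 24 | 5·3+1·6+5·0+3·1 = 24
gcd(4,5,1,5,3) = 1

Coefficients: [4, 5, 1, 5, 3]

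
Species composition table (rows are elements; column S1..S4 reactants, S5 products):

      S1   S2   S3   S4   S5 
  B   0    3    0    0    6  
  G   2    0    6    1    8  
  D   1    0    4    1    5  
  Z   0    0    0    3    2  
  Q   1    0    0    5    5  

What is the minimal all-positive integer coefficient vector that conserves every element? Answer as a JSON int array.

B: 5·0+6·3+2·0+2·0 = 18 | 3·6 = 18
G: 5·2+6·0+2·6+2·1 = 24 | 3·8 = 24
D: 5·1+6·0+2·4+2·1 = 15 | 3·5 = 15
Z: 5·0+6·0+2·0+2·3 = 6 | 3·2 = 6
Q: 5·1+6·0+2·0+2·5 = 15 | 3·5 = 15
gcd(5,6,2,2,3) = 1

Coefficients: [5, 6, 2, 2, 3]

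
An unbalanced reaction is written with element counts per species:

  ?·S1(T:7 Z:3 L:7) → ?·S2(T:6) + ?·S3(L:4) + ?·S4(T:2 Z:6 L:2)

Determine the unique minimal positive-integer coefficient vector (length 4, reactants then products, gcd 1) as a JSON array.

Coefficients: [2, 2, 3, 1]

T: 2·7 = 14 | 2·6+3·0+1·2 = 14
Z: 2·3 = 6 | 2·0+3·0+1·6 = 6
L: 2·7 = 14 | 2·0+3·4+1·2 = 14
gcd(2,2,3,1) = 1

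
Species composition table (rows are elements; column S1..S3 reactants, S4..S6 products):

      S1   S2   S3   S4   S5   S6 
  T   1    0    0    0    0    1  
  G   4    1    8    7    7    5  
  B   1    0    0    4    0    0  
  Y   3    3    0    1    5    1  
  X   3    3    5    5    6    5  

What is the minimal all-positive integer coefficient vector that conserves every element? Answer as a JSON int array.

Coefficients: [4, 6, 5, 1, 5, 4]

T: 4·1+6·0+5·0 = 4 | 1·0+5·0+4·1 = 4
G: 4·4+6·1+5·8 = 62 | 1·7+5·7+4·5 = 62
B: 4·1+6·0+5·0 = 4 | 1·4+5·0+4·0 = 4
Y: 4·3+6·3+5·0 = 30 | 1·1+5·5+4·1 = 30
X: 4·3+6·3+5·5 = 55 | 1·5+5·6+4·5 = 55
gcd(4,6,5,1,5,4) = 1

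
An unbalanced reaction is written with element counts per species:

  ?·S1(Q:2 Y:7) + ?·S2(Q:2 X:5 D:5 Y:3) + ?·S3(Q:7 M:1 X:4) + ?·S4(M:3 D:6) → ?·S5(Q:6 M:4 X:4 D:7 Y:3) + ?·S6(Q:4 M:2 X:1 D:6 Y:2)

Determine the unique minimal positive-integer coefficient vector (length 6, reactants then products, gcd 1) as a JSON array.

Q: 2·2+1·2+4·7+6·0 = 34 | 5·6+1·4 = 34
M: 2·0+1·0+4·1+6·3 = 22 | 5·4+1·2 = 22
X: 2·0+1·5+4·4+6·0 = 21 | 5·4+1·1 = 21
D: 2·0+1·5+4·0+6·6 = 41 | 5·7+1·6 = 41
Y: 2·7+1·3+4·0+6·0 = 17 | 5·3+1·2 = 17
gcd(2,1,4,6,5,1) = 1

Coefficients: [2, 1, 4, 6, 5, 1]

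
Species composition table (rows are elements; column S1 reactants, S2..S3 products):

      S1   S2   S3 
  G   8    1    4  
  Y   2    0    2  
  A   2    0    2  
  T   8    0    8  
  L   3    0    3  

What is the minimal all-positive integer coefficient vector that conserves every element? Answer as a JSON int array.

Coefficients: [1, 4, 1]

G: 1·8 = 8 | 4·1+1·4 = 8
Y: 1·2 = 2 | 4·0+1·2 = 2
A: 1·2 = 2 | 4·0+1·2 = 2
T: 1·8 = 8 | 4·0+1·8 = 8
L: 1·3 = 3 | 4·0+1·3 = 3
gcd(1,4,1) = 1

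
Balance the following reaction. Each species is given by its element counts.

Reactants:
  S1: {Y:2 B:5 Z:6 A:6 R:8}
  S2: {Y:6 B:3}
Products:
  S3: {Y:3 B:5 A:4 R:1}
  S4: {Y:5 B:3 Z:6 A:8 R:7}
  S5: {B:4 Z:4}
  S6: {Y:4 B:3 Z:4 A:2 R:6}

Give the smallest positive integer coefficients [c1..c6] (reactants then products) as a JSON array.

Coefficients: [5, 4, 3, 1, 1, 5]

Y: 5·2+4·6 = 34 | 3·3+1·5+1·0+5·4 = 34
B: 5·5+4·3 = 37 | 3·5+1·3+1·4+5·3 = 37
Z: 5·6+4·0 = 30 | 3·0+1·6+1·4+5·4 = 30
A: 5·6+4·0 = 30 | 3·4+1·8+1·0+5·2 = 30
R: 5·8+4·0 = 40 | 3·1+1·7+1·0+5·6 = 40
gcd(5,4,3,1,1,5) = 1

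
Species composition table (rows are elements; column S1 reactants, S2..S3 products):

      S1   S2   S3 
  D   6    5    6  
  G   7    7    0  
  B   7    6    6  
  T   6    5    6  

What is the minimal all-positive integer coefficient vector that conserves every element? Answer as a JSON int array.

D: 6·6 = 36 | 6·5+1·6 = 36
G: 6·7 = 42 | 6·7+1·0 = 42
B: 6·7 = 42 | 6·6+1·6 = 42
T: 6·6 = 36 | 6·5+1·6 = 36
gcd(6,6,1) = 1

Coefficients: [6, 6, 1]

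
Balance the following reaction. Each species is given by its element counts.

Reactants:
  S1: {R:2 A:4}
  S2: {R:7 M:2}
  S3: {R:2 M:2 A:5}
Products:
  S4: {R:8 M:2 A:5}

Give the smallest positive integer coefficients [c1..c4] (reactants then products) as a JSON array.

Coefficients: [5, 4, 1, 5]

R: 5·2+4·7+1·2 = 40 | 5·8 = 40
M: 5·0+4·2+1·2 = 10 | 5·2 = 10
A: 5·4+4·0+1·5 = 25 | 5·5 = 25
gcd(5,4,1,5) = 1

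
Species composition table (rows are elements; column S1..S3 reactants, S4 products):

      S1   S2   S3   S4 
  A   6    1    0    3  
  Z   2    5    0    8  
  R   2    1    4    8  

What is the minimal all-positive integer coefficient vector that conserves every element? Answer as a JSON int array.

A: 1·6+6·1+6·0 = 12 | 4·3 = 12
Z: 1·2+6·5+6·0 = 32 | 4·8 = 32
R: 1·2+6·1+6·4 = 32 | 4·8 = 32
gcd(1,6,6,4) = 1

Coefficients: [1, 6, 6, 4]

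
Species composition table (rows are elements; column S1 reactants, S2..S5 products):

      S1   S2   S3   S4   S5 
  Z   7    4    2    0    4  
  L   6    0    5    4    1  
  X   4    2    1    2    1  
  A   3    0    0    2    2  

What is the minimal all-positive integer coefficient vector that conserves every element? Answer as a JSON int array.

Coefficients: [6, 4, 3, 4, 5]

Z: 6·7 = 42 | 4·4+3·2+4·0+5·4 = 42
L: 6·6 = 36 | 4·0+3·5+4·4+5·1 = 36
X: 6·4 = 24 | 4·2+3·1+4·2+5·1 = 24
A: 6·3 = 18 | 4·0+3·0+4·2+5·2 = 18
gcd(6,4,3,4,5) = 1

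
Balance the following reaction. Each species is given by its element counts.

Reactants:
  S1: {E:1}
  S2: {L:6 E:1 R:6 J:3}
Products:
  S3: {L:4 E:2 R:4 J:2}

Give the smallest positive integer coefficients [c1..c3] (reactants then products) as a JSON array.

Coefficients: [4, 2, 3]

L: 4·0+2·6 = 12 | 3·4 = 12
E: 4·1+2·1 = 6 | 3·2 = 6
R: 4·0+2·6 = 12 | 3·4 = 12
J: 4·0+2·3 = 6 | 3·2 = 6
gcd(4,2,3) = 1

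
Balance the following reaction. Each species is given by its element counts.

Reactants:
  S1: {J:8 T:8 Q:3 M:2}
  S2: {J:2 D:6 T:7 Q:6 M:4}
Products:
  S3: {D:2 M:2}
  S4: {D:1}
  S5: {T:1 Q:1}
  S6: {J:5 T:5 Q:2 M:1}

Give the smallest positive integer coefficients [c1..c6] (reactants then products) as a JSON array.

J: 1·8+1·2 = 10 | 2·0+2·0+5·0+2·5 = 10
D: 1·0+1·6 = 6 | 2·2+2·1+5·0+2·0 = 6
T: 1·8+1·7 = 15 | 2·0+2·0+5·1+2·5 = 15
Q: 1·3+1·6 = 9 | 2·0+2·0+5·1+2·2 = 9
M: 1·2+1·4 = 6 | 2·2+2·0+5·0+2·1 = 6
gcd(1,1,2,2,5,2) = 1

Coefficients: [1, 1, 2, 2, 5, 2]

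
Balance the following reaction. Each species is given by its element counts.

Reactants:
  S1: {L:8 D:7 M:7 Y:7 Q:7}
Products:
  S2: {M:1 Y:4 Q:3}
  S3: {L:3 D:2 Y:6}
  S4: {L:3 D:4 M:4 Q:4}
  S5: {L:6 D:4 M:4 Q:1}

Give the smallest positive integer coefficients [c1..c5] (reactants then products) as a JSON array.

L: 6·8 = 48 | 6·0+3·3+5·3+4·6 = 48
D: 6·7 = 42 | 6·0+3·2+5·4+4·4 = 42
M: 6·7 = 42 | 6·1+3·0+5·4+4·4 = 42
Y: 6·7 = 42 | 6·4+3·6+5·0+4·0 = 42
Q: 6·7 = 42 | 6·3+3·0+5·4+4·1 = 42
gcd(6,6,3,5,4) = 1

Coefficients: [6, 6, 3, 5, 4]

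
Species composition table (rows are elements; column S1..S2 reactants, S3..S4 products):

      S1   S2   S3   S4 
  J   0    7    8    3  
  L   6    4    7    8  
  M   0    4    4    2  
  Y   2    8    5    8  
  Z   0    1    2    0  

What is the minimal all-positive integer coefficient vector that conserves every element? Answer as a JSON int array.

J: 5·0+4·7 = 28 | 2·8+4·3 = 28
L: 5·6+4·4 = 46 | 2·7+4·8 = 46
M: 5·0+4·4 = 16 | 2·4+4·2 = 16
Y: 5·2+4·8 = 42 | 2·5+4·8 = 42
Z: 5·0+4·1 = 4 | 2·2+4·0 = 4
gcd(5,4,2,4) = 1

Coefficients: [5, 4, 2, 4]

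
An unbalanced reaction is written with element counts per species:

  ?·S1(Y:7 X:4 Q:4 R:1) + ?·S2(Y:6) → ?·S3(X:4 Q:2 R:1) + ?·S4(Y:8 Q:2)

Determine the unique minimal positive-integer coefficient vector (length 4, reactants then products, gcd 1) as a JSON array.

Y: 6·7+1·6 = 48 | 6·0+6·8 = 48
X: 6·4+1·0 = 24 | 6·4+6·0 = 24
Q: 6·4+1·0 = 24 | 6·2+6·2 = 24
R: 6·1+1·0 = 6 | 6·1+6·0 = 6
gcd(6,1,6,6) = 1

Coefficients: [6, 1, 6, 6]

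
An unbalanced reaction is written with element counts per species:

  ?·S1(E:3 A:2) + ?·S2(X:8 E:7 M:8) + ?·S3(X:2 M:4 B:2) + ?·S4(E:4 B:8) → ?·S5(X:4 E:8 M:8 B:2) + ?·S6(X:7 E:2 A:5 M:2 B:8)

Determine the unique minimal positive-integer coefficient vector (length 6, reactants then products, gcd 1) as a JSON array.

Coefficients: [5, 3, 5, 2, 5, 2]

X: 5·0+3·8+5·2+2·0 = 34 | 5·4+2·7 = 34
E: 5·3+3·7+5·0+2·4 = 44 | 5·8+2·2 = 44
A: 5·2+3·0+5·0+2·0 = 10 | 5·0+2·5 = 10
M: 5·0+3·8+5·4+2·0 = 44 | 5·8+2·2 = 44
B: 5·0+3·0+5·2+2·8 = 26 | 5·2+2·8 = 26
gcd(5,3,5,2,5,2) = 1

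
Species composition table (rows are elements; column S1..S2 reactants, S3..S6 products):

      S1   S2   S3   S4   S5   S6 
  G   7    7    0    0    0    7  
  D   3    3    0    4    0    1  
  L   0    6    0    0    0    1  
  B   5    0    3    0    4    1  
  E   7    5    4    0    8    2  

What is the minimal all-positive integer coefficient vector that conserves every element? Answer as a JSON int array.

Coefficients: [5, 1, 5, 3, 1, 6]

G: 5·7+1·7 = 42 | 5·0+3·0+1·0+6·7 = 42
D: 5·3+1·3 = 18 | 5·0+3·4+1·0+6·1 = 18
L: 5·0+1·6 = 6 | 5·0+3·0+1·0+6·1 = 6
B: 5·5+1·0 = 25 | 5·3+3·0+1·4+6·1 = 25
E: 5·7+1·5 = 40 | 5·4+3·0+1·8+6·2 = 40
gcd(5,1,5,3,1,6) = 1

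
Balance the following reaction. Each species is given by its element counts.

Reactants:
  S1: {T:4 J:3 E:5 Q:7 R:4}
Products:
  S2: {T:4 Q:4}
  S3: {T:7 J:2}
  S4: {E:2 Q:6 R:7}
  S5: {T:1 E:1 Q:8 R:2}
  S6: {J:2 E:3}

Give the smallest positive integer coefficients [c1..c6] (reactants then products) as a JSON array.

T: 4·4 = 16 | 2·4+1·7+2·0+1·1+5·0 = 16
J: 4·3 = 12 | 2·0+1·2+2·0+1·0+5·2 = 12
E: 4·5 = 20 | 2·0+1·0+2·2+1·1+5·3 = 20
Q: 4·7 = 28 | 2·4+1·0+2·6+1·8+5·0 = 28
R: 4·4 = 16 | 2·0+1·0+2·7+1·2+5·0 = 16
gcd(4,2,1,2,1,5) = 1

Coefficients: [4, 2, 1, 2, 1, 5]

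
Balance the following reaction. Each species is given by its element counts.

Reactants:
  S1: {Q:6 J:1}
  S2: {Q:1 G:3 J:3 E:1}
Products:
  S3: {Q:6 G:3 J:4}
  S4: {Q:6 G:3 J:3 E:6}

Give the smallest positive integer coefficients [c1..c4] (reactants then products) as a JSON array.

Q: 5·6+6·1 = 36 | 5·6+1·6 = 36
G: 5·0+6·3 = 18 | 5·3+1·3 = 18
J: 5·1+6·3 = 23 | 5·4+1·3 = 23
E: 5·0+6·1 = 6 | 5·0+1·6 = 6
gcd(5,6,5,1) = 1

Coefficients: [5, 6, 5, 1]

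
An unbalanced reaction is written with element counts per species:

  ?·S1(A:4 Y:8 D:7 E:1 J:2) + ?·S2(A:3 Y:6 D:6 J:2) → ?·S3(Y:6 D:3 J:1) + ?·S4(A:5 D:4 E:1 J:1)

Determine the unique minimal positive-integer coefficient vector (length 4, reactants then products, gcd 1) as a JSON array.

Coefficients: [3, 1, 5, 3]

A: 3·4+1·3 = 15 | 5·0+3·5 = 15
Y: 3·8+1·6 = 30 | 5·6+3·0 = 30
D: 3·7+1·6 = 27 | 5·3+3·4 = 27
E: 3·1+1·0 = 3 | 5·0+3·1 = 3
J: 3·2+1·2 = 8 | 5·1+3·1 = 8
gcd(3,1,5,3) = 1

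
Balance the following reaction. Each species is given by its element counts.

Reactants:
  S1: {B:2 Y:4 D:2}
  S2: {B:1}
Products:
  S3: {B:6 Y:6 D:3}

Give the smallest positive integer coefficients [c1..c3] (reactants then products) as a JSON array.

Coefficients: [3, 6, 2]

B: 3·2+6·1 = 12 | 2·6 = 12
Y: 3·4+6·0 = 12 | 2·6 = 12
D: 3·2+6·0 = 6 | 2·3 = 6
gcd(3,6,2) = 1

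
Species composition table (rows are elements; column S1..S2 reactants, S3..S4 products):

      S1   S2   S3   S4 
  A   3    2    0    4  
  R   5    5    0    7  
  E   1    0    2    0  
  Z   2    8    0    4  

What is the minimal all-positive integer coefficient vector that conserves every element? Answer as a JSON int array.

Coefficients: [6, 1, 3, 5]

A: 6·3+1·2 = 20 | 3·0+5·4 = 20
R: 6·5+1·5 = 35 | 3·0+5·7 = 35
E: 6·1+1·0 = 6 | 3·2+5·0 = 6
Z: 6·2+1·8 = 20 | 3·0+5·4 = 20
gcd(6,1,3,5) = 1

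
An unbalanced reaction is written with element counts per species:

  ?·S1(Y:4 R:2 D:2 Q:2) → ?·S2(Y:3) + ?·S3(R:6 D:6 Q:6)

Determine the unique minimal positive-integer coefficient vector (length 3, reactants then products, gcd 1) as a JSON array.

Coefficients: [3, 4, 1]

Y: 3·4 = 12 | 4·3+1·0 = 12
R: 3·2 = 6 | 4·0+1·6 = 6
D: 3·2 = 6 | 4·0+1·6 = 6
Q: 3·2 = 6 | 4·0+1·6 = 6
gcd(3,4,1) = 1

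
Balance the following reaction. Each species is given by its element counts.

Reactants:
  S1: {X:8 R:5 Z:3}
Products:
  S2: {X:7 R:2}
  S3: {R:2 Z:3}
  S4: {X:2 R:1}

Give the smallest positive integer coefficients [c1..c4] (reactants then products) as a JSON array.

Coefficients: [3, 2, 3, 5]

X: 3·8 = 24 | 2·7+3·0+5·2 = 24
R: 3·5 = 15 | 2·2+3·2+5·1 = 15
Z: 3·3 = 9 | 2·0+3·3+5·0 = 9
gcd(3,2,3,5) = 1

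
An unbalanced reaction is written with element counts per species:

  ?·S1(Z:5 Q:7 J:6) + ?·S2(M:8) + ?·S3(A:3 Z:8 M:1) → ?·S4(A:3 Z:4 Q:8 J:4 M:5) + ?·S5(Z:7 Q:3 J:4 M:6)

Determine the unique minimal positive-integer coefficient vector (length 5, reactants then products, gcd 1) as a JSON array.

Coefficients: [2, 2, 1, 1, 2]

A: 2·0+2·0+1·3 = 3 | 1·3+2·0 = 3
Z: 2·5+2·0+1·8 = 18 | 1·4+2·7 = 18
Q: 2·7+2·0+1·0 = 14 | 1·8+2·3 = 14
J: 2·6+2·0+1·0 = 12 | 1·4+2·4 = 12
M: 2·0+2·8+1·1 = 17 | 1·5+2·6 = 17
gcd(2,2,1,1,2) = 1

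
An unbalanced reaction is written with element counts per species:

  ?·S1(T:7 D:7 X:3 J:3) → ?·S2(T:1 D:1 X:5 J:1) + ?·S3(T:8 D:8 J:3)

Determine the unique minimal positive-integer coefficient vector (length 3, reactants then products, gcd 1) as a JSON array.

T: 5·7 = 35 | 3·1+4·8 = 35
D: 5·7 = 35 | 3·1+4·8 = 35
X: 5·3 = 15 | 3·5+4·0 = 15
J: 5·3 = 15 | 3·1+4·3 = 15
gcd(5,3,4) = 1

Coefficients: [5, 3, 4]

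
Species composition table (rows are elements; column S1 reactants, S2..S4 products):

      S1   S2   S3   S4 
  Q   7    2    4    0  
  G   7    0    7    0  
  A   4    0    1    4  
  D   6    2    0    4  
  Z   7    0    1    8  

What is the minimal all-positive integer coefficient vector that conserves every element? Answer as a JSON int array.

Coefficients: [4, 6, 4, 3]

Q: 4·7 = 28 | 6·2+4·4+3·0 = 28
G: 4·7 = 28 | 6·0+4·7+3·0 = 28
A: 4·4 = 16 | 6·0+4·1+3·4 = 16
D: 4·6 = 24 | 6·2+4·0+3·4 = 24
Z: 4·7 = 28 | 6·0+4·1+3·8 = 28
gcd(4,6,4,3) = 1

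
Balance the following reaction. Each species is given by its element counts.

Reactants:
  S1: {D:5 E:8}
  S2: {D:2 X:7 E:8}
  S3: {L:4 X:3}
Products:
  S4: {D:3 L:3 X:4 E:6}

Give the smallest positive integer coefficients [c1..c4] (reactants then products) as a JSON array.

Coefficients: [2, 1, 3, 4]

D: 2·5+1·2+3·0 = 12 | 4·3 = 12
L: 2·0+1·0+3·4 = 12 | 4·3 = 12
X: 2·0+1·7+3·3 = 16 | 4·4 = 16
E: 2·8+1·8+3·0 = 24 | 4·6 = 24
gcd(2,1,3,4) = 1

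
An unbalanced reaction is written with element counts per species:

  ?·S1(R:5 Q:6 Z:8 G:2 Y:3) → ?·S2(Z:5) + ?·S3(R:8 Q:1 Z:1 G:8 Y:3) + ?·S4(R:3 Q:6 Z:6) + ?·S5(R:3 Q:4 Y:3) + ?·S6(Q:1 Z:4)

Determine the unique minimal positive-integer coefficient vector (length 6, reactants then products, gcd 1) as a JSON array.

Coefficients: [4, 1, 1, 1, 3, 5]

R: 4·5 = 20 | 1·0+1·8+1·3+3·3+5·0 = 20
Q: 4·6 = 24 | 1·0+1·1+1·6+3·4+5·1 = 24
Z: 4·8 = 32 | 1·5+1·1+1·6+3·0+5·4 = 32
G: 4·2 = 8 | 1·0+1·8+1·0+3·0+5·0 = 8
Y: 4·3 = 12 | 1·0+1·3+1·0+3·3+5·0 = 12
gcd(4,1,1,1,3,5) = 1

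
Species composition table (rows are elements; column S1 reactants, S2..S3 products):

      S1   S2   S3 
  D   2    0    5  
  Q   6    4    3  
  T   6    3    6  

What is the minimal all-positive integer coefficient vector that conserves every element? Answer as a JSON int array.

Coefficients: [5, 6, 2]

D: 5·2 = 10 | 6·0+2·5 = 10
Q: 5·6 = 30 | 6·4+2·3 = 30
T: 5·6 = 30 | 6·3+2·6 = 30
gcd(5,6,2) = 1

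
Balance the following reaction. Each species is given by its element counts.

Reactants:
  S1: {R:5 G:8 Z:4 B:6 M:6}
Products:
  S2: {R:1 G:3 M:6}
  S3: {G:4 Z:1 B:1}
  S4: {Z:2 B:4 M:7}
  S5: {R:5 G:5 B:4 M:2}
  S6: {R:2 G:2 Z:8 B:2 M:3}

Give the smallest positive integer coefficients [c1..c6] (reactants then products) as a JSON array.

R: 6·5 = 30 | 1·1+4·0+2·0+5·5+2·2 = 30
G: 6·8 = 48 | 1·3+4·4+2·0+5·5+2·2 = 48
Z: 6·4 = 24 | 1·0+4·1+2·2+5·0+2·8 = 24
B: 6·6 = 36 | 1·0+4·1+2·4+5·4+2·2 = 36
M: 6·6 = 36 | 1·6+4·0+2·7+5·2+2·3 = 36
gcd(6,1,4,2,5,2) = 1

Coefficients: [6, 1, 4, 2, 5, 2]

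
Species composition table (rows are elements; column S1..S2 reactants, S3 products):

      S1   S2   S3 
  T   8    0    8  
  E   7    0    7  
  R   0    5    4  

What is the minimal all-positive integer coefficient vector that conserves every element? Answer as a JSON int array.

T: 5·8+4·0 = 40 | 5·8 = 40
E: 5·7+4·0 = 35 | 5·7 = 35
R: 5·0+4·5 = 20 | 5·4 = 20
gcd(5,4,5) = 1

Coefficients: [5, 4, 5]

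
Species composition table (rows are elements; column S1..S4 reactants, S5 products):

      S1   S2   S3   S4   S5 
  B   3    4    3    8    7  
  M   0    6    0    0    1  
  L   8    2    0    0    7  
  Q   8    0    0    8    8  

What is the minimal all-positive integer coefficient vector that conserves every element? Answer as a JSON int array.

Coefficients: [5, 1, 5, 1, 6]

B: 5·3+1·4+5·3+1·8 = 42 | 6·7 = 42
M: 5·0+1·6+5·0+1·0 = 6 | 6·1 = 6
L: 5·8+1·2+5·0+1·0 = 42 | 6·7 = 42
Q: 5·8+1·0+5·0+1·8 = 48 | 6·8 = 48
gcd(5,1,5,1,6) = 1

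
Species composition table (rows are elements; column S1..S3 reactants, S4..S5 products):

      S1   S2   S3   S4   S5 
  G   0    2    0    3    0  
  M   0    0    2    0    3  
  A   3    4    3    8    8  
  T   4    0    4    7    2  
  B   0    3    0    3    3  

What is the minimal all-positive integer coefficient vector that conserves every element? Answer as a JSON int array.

Coefficients: [5, 6, 3, 4, 2]

G: 5·0+6·2+3·0 = 12 | 4·3+2·0 = 12
M: 5·0+6·0+3·2 = 6 | 4·0+2·3 = 6
A: 5·3+6·4+3·3 = 48 | 4·8+2·8 = 48
T: 5·4+6·0+3·4 = 32 | 4·7+2·2 = 32
B: 5·0+6·3+3·0 = 18 | 4·3+2·3 = 18
gcd(5,6,3,4,2) = 1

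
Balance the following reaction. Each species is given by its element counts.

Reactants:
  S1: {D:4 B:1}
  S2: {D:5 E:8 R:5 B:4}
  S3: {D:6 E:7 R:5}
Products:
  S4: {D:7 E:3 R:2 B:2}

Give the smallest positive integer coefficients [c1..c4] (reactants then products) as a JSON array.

Coefficients: [6, 1, 1, 5]

D: 6·4+1·5+1·6 = 35 | 5·7 = 35
E: 6·0+1·8+1·7 = 15 | 5·3 = 15
R: 6·0+1·5+1·5 = 10 | 5·2 = 10
B: 6·1+1·4+1·0 = 10 | 5·2 = 10
gcd(6,1,1,5) = 1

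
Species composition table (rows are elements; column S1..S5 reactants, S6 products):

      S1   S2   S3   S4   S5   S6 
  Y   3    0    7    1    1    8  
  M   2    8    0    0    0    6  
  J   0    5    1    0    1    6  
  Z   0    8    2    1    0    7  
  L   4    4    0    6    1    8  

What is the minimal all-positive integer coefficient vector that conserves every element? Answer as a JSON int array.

Y: 1·3+2·0+2·7+1·1+6·1 = 24 | 3·8 = 24
M: 1·2+2·8+2·0+1·0+6·0 = 18 | 3·6 = 18
J: 1·0+2·5+2·1+1·0+6·1 = 18 | 3·6 = 18
Z: 1·0+2·8+2·2+1·1+6·0 = 21 | 3·7 = 21
L: 1·4+2·4+2·0+1·6+6·1 = 24 | 3·8 = 24
gcd(1,2,2,1,6,3) = 1

Coefficients: [1, 2, 2, 1, 6, 3]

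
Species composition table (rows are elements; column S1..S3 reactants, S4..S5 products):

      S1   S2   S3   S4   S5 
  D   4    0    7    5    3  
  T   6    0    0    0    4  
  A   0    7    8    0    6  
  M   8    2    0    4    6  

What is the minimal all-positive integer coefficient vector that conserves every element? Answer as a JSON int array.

Coefficients: [4, 4, 1, 1, 6]

D: 4·4+4·0+1·7 = 23 | 1·5+6·3 = 23
T: 4·6+4·0+1·0 = 24 | 1·0+6·4 = 24
A: 4·0+4·7+1·8 = 36 | 1·0+6·6 = 36
M: 4·8+4·2+1·0 = 40 | 1·4+6·6 = 40
gcd(4,4,1,1,6) = 1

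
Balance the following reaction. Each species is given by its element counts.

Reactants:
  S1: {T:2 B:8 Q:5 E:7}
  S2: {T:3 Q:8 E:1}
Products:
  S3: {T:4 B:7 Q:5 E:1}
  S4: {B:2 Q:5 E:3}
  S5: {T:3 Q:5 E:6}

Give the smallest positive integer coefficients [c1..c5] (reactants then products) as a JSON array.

Coefficients: [5, 5, 4, 6, 3]

T: 5·2+5·3 = 25 | 4·4+6·0+3·3 = 25
B: 5·8+5·0 = 40 | 4·7+6·2+3·0 = 40
Q: 5·5+5·8 = 65 | 4·5+6·5+3·5 = 65
E: 5·7+5·1 = 40 | 4·1+6·3+3·6 = 40
gcd(5,5,4,6,3) = 1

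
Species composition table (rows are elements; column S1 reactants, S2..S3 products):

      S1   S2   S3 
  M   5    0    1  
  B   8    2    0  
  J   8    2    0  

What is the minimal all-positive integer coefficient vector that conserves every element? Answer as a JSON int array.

M: 1·5 = 5 | 4·0+5·1 = 5
B: 1·8 = 8 | 4·2+5·0 = 8
J: 1·8 = 8 | 4·2+5·0 = 8
gcd(1,4,5) = 1

Coefficients: [1, 4, 5]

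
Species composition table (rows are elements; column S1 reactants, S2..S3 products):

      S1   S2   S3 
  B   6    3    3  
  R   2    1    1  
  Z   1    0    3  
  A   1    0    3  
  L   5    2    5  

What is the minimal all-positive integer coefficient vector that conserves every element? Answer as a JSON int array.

B: 3·6 = 18 | 5·3+1·3 = 18
R: 3·2 = 6 | 5·1+1·1 = 6
Z: 3·1 = 3 | 5·0+1·3 = 3
A: 3·1 = 3 | 5·0+1·3 = 3
L: 3·5 = 15 | 5·2+1·5 = 15
gcd(3,5,1) = 1

Coefficients: [3, 5, 1]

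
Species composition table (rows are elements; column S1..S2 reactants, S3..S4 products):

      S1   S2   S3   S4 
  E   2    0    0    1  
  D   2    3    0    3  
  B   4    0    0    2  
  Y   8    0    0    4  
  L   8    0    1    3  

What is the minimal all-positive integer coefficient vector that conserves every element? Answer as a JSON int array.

Coefficients: [3, 4, 6, 6]

E: 3·2+4·0 = 6 | 6·0+6·1 = 6
D: 3·2+4·3 = 18 | 6·0+6·3 = 18
B: 3·4+4·0 = 12 | 6·0+6·2 = 12
Y: 3·8+4·0 = 24 | 6·0+6·4 = 24
L: 3·8+4·0 = 24 | 6·1+6·3 = 24
gcd(3,4,6,6) = 1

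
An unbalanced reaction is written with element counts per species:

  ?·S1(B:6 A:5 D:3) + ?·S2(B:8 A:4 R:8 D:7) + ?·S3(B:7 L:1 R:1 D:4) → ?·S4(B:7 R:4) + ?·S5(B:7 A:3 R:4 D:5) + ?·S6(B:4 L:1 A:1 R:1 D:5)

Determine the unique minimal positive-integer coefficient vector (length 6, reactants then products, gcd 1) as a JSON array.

Coefficients: [1, 4, 6, 3, 5, 6]

B: 1·6+4·8+6·7 = 80 | 3·7+5·7+6·4 = 80
L: 1·0+4·0+6·1 = 6 | 3·0+5·0+6·1 = 6
A: 1·5+4·4+6·0 = 21 | 3·0+5·3+6·1 = 21
R: 1·0+4·8+6·1 = 38 | 3·4+5·4+6·1 = 38
D: 1·3+4·7+6·4 = 55 | 3·0+5·5+6·5 = 55
gcd(1,4,6,3,5,6) = 1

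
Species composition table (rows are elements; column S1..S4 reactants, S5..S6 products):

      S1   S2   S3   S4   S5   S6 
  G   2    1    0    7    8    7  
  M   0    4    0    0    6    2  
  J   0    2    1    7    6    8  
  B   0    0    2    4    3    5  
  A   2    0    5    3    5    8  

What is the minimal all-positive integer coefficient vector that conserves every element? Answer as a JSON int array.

Coefficients: [5, 6, 6, 6, 2, 6]

G: 5·2+6·1+6·0+6·7 = 58 | 2·8+6·7 = 58
M: 5·0+6·4+6·0+6·0 = 24 | 2·6+6·2 = 24
J: 5·0+6·2+6·1+6·7 = 60 | 2·6+6·8 = 60
B: 5·0+6·0+6·2+6·4 = 36 | 2·3+6·5 = 36
A: 5·2+6·0+6·5+6·3 = 58 | 2·5+6·8 = 58
gcd(5,6,6,6,2,6) = 1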